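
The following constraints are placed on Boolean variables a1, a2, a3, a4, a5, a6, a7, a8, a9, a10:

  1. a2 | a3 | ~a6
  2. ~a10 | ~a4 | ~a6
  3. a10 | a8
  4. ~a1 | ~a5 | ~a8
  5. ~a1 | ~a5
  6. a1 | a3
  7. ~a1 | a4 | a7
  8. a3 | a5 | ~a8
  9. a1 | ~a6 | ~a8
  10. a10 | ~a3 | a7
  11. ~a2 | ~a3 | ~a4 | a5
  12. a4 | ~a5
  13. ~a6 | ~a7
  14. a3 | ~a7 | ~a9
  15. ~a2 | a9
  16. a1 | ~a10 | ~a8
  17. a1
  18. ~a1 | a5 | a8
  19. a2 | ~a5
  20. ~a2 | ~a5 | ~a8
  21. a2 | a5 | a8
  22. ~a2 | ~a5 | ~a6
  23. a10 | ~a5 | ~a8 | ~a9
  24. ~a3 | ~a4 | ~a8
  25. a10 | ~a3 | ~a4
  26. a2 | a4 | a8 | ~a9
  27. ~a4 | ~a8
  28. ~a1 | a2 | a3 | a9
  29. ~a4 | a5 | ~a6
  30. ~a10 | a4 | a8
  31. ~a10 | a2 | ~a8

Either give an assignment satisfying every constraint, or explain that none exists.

Unit clause (a1) forces a1 = True.
In (~a1 | ~a5) only ~a5 is left, so a5 = False.
In (~a1 | a5 | a8) only a8 is left, so a8 = True.
In (~a4 | ~a8) only ~a4 is left, so a4 = False.
In (~a1 | a4 | a7) only a7 is left, so a7 = True.
In (a3 | a5 | ~a8) only a3 is left, so a3 = True.
In (~a6 | ~a7) only ~a6 is left, so a6 = False.
Set a2 = False.
  then (~a10 | a2 | ~a8) forces a10 = False.
Set a9 = False.
All clauses satisfied.

a1=T, a2=F, a3=T, a4=F, a5=F, a6=F, a7=T, a8=T, a9=F, a10=F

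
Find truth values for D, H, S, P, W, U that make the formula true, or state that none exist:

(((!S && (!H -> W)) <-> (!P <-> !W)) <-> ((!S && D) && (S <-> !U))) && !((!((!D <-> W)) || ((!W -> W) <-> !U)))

D = True, H = False, S = True, P = False, W = False, U = False

  ((!S && (!H -> W)) <-> (!P <-> !W)) <-> ((!S && D) && (S <-> !U)) = True
    (!S && (!H -> W)) <-> (!P <-> !W) = False
      !S && (!H -> W) = False
        !S = False
        !H -> W = False
          !H = True
      !P <-> !W = True
        !P = True
        !W = True
    (!S && D) && (S <-> !U) = False
      !S && D = False
        !S = False
      S <-> !U = True
        !U = True
  !((!((!D <-> W)) || ((!W -> W) <-> !U))) = True
    !((!D <-> W)) || ((!W -> W) <-> !U) = False
      !((!D <-> W)) = False
        !D <-> W = True
          !D = False
      (!W -> W) <-> !U = False
        !W -> W = False
          !W = True
        !U = True
Both conjuncts True, so the formula holds.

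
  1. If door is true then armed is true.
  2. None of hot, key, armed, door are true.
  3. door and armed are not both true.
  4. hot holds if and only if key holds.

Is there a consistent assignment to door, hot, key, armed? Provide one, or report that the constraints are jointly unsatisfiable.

door: False, hot: False, key: False, armed: False

  (1) door=F ⇒ armed: vacuous ✓
  (2) {hot, key, armed, door}: 0 true — none ✓
  (3) door=F, armed=F — not both ✓
  (4) hot=F, key=F — same ✓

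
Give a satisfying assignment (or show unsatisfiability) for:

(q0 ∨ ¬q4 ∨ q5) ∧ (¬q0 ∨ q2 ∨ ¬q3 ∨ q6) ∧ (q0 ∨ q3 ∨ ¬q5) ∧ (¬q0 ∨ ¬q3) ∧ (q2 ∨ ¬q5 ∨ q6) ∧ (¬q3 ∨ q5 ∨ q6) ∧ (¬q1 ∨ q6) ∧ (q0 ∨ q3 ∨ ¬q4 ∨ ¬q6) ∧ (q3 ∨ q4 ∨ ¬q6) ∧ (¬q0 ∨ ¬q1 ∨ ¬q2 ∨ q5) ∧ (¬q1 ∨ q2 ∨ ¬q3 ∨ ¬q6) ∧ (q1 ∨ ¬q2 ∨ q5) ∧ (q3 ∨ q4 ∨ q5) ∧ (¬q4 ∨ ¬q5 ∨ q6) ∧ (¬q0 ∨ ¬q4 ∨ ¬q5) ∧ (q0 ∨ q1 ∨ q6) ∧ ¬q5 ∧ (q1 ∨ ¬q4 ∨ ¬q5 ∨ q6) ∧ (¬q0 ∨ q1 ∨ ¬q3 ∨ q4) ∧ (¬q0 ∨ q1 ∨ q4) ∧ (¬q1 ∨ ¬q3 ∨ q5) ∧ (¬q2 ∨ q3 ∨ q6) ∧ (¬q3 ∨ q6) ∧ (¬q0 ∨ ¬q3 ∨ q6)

q0 = True; q1 = False; q2 = False; q3 = False; q4 = True; q5 = False; q6 = False

Unit clause (¬q5) forces q5 = False.
Set q0 = True.
  then (¬q0 ∨ ¬q3) forces q3 = False.
  then (q3 ∨ q4 ∨ q5) forces q4 = True.
Set q1 = False.
  then (q1 ∨ ¬q2 ∨ q5) forces q2 = False.
Set q6 = False.
All clauses satisfied.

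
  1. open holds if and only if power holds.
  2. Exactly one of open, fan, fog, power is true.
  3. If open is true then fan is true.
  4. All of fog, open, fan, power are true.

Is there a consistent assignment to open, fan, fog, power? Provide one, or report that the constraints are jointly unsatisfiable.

The formula is unsatisfiable.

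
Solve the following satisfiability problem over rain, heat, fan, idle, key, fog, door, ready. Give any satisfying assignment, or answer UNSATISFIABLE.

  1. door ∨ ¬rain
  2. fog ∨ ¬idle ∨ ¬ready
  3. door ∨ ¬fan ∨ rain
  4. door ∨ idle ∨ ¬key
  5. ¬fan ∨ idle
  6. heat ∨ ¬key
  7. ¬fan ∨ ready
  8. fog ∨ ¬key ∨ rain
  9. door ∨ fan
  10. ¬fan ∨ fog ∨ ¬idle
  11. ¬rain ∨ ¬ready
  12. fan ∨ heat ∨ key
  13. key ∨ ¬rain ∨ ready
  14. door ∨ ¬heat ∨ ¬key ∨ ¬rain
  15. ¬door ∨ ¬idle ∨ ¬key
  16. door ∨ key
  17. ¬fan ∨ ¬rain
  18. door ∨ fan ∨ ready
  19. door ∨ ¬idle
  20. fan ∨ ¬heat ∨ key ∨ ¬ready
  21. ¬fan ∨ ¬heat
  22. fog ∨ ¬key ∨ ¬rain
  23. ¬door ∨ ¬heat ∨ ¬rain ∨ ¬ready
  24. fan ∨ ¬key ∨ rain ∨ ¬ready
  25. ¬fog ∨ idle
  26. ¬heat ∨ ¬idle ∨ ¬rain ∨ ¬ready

Set rain = False.
Set heat = True.
  then (¬fan ∨ ¬heat) forces fan = False.
  then (door ∨ fan) forces door = True.
Set idle = True.
  then (¬door ∨ ¬idle ∨ ¬key) forces key = False.
  then (fan ∨ ¬heat ∨ key ∨ ¬ready) forces ready = False.
Set fog = False.
All clauses satisfied.

rain: False, heat: True, fan: False, idle: True, key: False, fog: False, door: True, ready: False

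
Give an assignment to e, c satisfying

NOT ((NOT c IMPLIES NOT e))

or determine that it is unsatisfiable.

e = True, c = False

  NOT ((NOT c IMPLIES NOT e)) = True
    NOT c IMPLIES NOT e = False
      NOT c = True
      NOT e = False
The formula evaluates to True.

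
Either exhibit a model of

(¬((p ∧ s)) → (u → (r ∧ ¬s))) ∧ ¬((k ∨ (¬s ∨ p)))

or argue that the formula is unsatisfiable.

r = True, p = False, u = False, k = False, s = True

  ¬((p ∧ s)) → (u → (r ∧ ¬s)) = True
    ¬((p ∧ s)) = True
      p ∧ s = False
    u → (r ∧ ¬s) = True
      r ∧ ¬s = False
        ¬s = False
  ¬((k ∨ (¬s ∨ p))) = True
    k ∨ (¬s ∨ p) = False
      ¬s ∨ p = False
        ¬s = False
Both conjuncts True, so the formula holds.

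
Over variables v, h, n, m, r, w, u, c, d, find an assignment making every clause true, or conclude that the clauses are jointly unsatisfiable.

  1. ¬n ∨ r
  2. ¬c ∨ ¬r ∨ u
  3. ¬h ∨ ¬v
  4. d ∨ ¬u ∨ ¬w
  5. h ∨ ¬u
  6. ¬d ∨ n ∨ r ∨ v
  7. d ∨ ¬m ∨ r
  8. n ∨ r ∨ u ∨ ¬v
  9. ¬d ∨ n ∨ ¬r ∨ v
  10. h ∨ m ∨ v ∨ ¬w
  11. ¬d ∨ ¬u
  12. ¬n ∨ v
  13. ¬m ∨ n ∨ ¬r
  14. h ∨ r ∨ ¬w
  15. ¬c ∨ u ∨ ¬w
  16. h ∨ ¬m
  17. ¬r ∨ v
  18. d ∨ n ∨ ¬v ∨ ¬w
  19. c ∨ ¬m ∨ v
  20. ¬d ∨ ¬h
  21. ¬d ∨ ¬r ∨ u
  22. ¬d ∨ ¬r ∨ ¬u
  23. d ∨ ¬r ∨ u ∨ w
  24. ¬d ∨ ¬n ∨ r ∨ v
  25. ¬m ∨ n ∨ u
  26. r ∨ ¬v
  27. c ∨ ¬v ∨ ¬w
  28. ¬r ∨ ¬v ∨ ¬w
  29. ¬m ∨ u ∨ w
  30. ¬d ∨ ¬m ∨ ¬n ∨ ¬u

Set v = False.
  then (¬n ∨ v) forces n = False.
  then (¬r ∨ v) forces r = False.
  then (¬d ∨ n ∨ r ∨ v) forces d = False.
  then (d ∨ ¬m ∨ r) forces m = False.
Set h = True.
Set w = False.
Set u = False.
Set c = False.
All clauses satisfied.

v: False; h: True; n: False; m: False; r: False; w: False; u: False; c: False; d: False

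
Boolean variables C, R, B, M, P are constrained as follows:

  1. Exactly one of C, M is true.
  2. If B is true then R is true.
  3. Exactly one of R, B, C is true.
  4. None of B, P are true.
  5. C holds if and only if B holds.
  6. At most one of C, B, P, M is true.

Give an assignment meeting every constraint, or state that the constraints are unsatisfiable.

C = False, R = True, B = False, M = True, P = False

  (1) {C, M}: 1 true — exactly one ✓
  (2) B=F ⇒ R: vacuous ✓
  (3) {R, B, C}: 1 true — exactly one ✓
  (4) {B, P}: 0 true — none ✓
  (5) C=F, B=F — same ✓
  (6) {C, B, P, M}: 1 true — at most one ✓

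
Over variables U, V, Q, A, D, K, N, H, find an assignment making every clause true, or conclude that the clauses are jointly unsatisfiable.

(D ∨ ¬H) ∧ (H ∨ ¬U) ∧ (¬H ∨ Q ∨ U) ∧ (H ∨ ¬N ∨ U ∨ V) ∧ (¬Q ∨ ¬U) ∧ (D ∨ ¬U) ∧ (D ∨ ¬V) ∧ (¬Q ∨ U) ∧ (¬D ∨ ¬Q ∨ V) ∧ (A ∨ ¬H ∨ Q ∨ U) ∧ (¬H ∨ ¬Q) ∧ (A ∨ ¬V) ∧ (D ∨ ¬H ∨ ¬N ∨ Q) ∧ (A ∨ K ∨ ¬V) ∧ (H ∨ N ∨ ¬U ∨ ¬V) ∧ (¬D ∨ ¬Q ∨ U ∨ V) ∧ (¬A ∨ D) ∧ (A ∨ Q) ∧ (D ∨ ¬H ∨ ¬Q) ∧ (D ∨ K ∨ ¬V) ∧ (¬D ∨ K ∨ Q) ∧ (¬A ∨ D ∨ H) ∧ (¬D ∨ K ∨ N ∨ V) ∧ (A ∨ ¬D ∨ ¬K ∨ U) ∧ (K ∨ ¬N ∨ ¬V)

U=T, V=T, Q=F, A=T, D=T, K=T, N=F, H=T

Set U = True.
  then (H ∨ ¬U) forces H = True.
  then (¬Q ∨ ¬U) forces Q = False.
  then (D ∨ ¬U) forces D = True.
  then (A ∨ Q) forces A = True.
  then (¬D ∨ K ∨ Q) forces K = True.
Set V = True.
Set N = False.
All clauses satisfied.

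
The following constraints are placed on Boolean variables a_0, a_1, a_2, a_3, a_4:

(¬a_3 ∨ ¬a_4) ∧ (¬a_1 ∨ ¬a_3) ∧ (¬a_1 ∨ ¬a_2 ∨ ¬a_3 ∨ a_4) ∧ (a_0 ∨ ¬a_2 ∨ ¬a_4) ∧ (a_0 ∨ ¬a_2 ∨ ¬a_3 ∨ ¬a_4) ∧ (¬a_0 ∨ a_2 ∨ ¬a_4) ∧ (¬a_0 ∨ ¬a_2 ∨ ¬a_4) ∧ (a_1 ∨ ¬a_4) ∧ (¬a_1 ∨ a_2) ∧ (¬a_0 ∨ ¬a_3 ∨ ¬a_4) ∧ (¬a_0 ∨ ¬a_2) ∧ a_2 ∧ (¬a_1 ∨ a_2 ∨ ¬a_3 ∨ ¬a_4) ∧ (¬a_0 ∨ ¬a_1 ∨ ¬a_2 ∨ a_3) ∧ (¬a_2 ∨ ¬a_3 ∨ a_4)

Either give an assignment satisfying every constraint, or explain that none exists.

a_0 = False, a_1 = False, a_2 = True, a_3 = False, a_4 = False

Unit clause (a_2) forces a_2 = True.
In (¬a_0 ∨ ¬a_2) only ¬a_0 is left, so a_0 = False.
In (a_0 ∨ ¬a_2 ∨ ¬a_4) only ¬a_4 is left, so a_4 = False.
In (¬a_2 ∨ ¬a_3 ∨ a_4) only ¬a_3 is left, so a_3 = False.
Set a_1 = False.
All clauses satisfied.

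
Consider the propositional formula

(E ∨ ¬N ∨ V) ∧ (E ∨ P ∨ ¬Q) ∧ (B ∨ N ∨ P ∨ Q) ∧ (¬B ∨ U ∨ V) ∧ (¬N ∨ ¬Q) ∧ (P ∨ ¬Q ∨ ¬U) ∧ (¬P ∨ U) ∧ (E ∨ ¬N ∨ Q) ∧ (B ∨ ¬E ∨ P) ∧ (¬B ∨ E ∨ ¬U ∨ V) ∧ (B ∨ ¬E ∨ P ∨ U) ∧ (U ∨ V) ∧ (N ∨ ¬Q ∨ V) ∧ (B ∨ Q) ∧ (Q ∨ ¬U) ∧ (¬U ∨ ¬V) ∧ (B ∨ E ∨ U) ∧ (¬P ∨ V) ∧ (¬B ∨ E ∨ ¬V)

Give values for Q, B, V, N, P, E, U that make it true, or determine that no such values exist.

Q=F; B=T; V=T; N=F; P=F; E=T; U=F

Set Q = False.
  then (B ∨ Q) forces B = True.
  then (Q ∨ ¬U) forces U = False.
  then (¬B ∨ U ∨ V) forces V = True.
  then (¬P ∨ U) forces P = False.
  then (¬B ∨ E ∨ ¬V) forces E = True.
Set N = False.
All clauses satisfied.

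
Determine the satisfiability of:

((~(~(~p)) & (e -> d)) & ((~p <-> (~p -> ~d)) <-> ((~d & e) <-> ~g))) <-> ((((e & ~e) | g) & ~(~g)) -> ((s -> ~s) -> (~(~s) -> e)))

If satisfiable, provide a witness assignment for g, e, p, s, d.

g = False, e = True, p = False, s = True, d = True

  ((~(~(~p)) & (e -> d)) & ((~p <-> (~p -> ~d)) <-> ((~d & e) <-> ~g))) <-> ((((e & ~e) | g) & ~(~g)) -> ((s -> ~s) -> (~(~s) -> e))) = True
    (~(~(~p)) & (e -> d)) & ((~p <-> (~p -> ~d)) <-> ((~d & e) <-> ~g)) = True
      ~(~(~p)) & (e -> d) = True
        ~(~(~p)) = True
          ~(~p) = False
            ~p = True
        e -> d = True
      (~p <-> (~p -> ~d)) <-> ((~d & e) <-> ~g) = True
        ~p <-> (~p -> ~d) = False
          ~p = True
          ~p -> ~d = False
            ~p = True
            ~d = False
        (~d & e) <-> ~g = False
          ~d & e = False
            ~d = False
          ~g = True
    (((e & ~e) | g) & ~(~g)) -> ((s -> ~s) -> (~(~s) -> e)) = True
      ((e & ~e) | g) & ~(~g) = False
        (e & ~e) | g = False
          e & ~e = False
            ~e = False
        ~(~g) = False
          ~g = True
      (s -> ~s) -> (~(~s) -> e) = True
        s -> ~s = False
          ~s = False
        ~(~s) -> e = True
          ~(~s) = True
            ~s = False
The formula evaluates to True.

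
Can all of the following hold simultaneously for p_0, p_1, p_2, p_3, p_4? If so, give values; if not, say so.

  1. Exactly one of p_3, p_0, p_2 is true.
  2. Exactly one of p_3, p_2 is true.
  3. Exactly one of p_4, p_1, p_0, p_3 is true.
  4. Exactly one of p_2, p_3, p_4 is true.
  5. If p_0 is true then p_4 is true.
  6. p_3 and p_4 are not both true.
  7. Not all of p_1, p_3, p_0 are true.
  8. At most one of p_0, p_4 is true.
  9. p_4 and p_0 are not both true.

p_0 = False; p_1 = True; p_2 = True; p_3 = False; p_4 = False

  (1) {p_3, p_0, p_2}: 1 true — exactly one ✓
  (2) {p_3, p_2}: 1 true — exactly one ✓
  (3) {p_4, p_1, p_0, p_3}: 1 true — exactly one ✓
  (4) {p_2, p_3, p_4}: 1 true — exactly one ✓
  (5) p_0=F ⇒ p_4: vacuous ✓
  (6) p_3=F, p_4=F — not both ✓
  (7) {p_1, p_3, p_0}: 1/3 true — not all ✓
  (8) {p_0, p_4}: 0 true — at most one ✓
  (9) p_4=F, p_0=F — not both ✓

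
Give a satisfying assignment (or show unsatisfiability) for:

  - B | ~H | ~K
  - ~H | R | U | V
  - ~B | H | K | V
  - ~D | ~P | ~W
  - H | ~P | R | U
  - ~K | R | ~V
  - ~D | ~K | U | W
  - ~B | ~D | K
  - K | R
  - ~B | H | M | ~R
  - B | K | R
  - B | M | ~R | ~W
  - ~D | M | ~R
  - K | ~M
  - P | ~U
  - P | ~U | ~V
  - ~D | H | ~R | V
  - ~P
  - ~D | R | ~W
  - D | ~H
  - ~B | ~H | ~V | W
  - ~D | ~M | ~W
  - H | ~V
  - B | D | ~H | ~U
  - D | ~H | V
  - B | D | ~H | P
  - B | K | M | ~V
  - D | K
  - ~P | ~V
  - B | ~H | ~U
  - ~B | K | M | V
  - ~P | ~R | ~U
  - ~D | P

Unit clause (~P) forces P = False.
In (~D | P) only ~D is left, so D = False.
In (P | ~U) only ~U is left, so U = False.
In (D | ~H) only ~H is left, so H = False.
In (H | ~V) only ~V is left, so V = False.
In (D | K) only K is left, so K = True.
Set R = False.
Set W = False.
Set M = False.
Set B = False.
All clauses satisfied.

U = False; R = False; W = False; D = False; M = False; V = False; K = True; H = False; P = False; B = False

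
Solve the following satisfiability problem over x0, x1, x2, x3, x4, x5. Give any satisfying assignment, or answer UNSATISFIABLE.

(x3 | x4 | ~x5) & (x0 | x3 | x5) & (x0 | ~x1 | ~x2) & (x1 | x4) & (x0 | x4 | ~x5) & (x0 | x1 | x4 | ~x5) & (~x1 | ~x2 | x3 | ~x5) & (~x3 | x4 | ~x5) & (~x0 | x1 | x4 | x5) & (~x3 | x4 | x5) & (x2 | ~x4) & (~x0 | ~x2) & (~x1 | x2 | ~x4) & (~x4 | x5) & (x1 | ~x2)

x0=T, x1=T, x2=F, x3=F, x4=F, x5=F

Set x0 = True.
  then (~x0 | ~x2) forces x2 = False.
  then (x2 | ~x4) forces x4 = False.
  then (x1 | x4) forces x1 = True.
Try x3 = True:
  (~x3 | x4 | ~x5) forces x5 = False.
  clause (~x3 | x4 | x5) is falsified — backtrack.
So x3 = False.
  then (x3 | x4 | ~x5) forces x5 = False.
All clauses satisfied.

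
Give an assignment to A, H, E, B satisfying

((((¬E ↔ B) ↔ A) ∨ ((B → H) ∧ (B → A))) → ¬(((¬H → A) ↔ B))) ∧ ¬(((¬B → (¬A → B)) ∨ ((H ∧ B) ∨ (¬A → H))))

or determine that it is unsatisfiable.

No satisfying assignment exists.

Case B = True: the conjunct ¬(((¬B → (¬A → B)) ∨ ((H ∧ B) ∨ (¬A → H)))) becomes ¬((True ∨ (H ∨ (¬A → H)))) = False.
Case B = False: the formula simplifies to ¬(¬((¬H → A))) ∧ ¬((A ∨ (¬A → H))).
  A = True: the conjunct ¬((A ∨ (¬A → H))) becomes ¬((True ∨ True)) = False.
  A = False: simplifies to ¬(¬H) ∧ ¬H.
    H = True: the conjunct ¬H is False.
    H = False: the conjunct ¬(¬H) becomes ¬(¬False) = False.
Both cases fail — unsatisfiable.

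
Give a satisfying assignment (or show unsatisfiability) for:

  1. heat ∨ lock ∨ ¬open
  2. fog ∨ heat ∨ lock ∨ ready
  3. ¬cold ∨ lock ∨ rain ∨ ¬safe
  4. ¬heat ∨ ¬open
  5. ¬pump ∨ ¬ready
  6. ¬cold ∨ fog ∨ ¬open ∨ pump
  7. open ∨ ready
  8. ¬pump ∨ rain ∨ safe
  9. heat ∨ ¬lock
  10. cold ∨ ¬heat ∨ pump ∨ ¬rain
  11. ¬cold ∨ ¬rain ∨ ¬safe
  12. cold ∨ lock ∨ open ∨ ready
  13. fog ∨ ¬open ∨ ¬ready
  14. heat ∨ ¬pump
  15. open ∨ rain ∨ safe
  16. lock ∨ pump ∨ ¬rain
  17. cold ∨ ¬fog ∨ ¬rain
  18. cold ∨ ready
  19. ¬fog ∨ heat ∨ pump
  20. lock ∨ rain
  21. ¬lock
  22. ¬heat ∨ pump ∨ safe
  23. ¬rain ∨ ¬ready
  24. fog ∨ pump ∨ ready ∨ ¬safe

Case pump = True:
  (¬pump ∨ ¬ready) forces ready = False.
  (open ∨ ready) forces open = True.
  (¬heat ∨ ¬open) forces heat = False.
  Clause (heat ∨ ¬pump) is falsified — contradiction.
Case pump = False:
  (¬lock) forces lock = False.
  (lock ∨ pump ∨ ¬rain) forces rain = False.
  Clause (lock ∨ rain) is falsified — contradiction.
Both cases fail, so the formula is unsatisfiable.

Unsatisfiable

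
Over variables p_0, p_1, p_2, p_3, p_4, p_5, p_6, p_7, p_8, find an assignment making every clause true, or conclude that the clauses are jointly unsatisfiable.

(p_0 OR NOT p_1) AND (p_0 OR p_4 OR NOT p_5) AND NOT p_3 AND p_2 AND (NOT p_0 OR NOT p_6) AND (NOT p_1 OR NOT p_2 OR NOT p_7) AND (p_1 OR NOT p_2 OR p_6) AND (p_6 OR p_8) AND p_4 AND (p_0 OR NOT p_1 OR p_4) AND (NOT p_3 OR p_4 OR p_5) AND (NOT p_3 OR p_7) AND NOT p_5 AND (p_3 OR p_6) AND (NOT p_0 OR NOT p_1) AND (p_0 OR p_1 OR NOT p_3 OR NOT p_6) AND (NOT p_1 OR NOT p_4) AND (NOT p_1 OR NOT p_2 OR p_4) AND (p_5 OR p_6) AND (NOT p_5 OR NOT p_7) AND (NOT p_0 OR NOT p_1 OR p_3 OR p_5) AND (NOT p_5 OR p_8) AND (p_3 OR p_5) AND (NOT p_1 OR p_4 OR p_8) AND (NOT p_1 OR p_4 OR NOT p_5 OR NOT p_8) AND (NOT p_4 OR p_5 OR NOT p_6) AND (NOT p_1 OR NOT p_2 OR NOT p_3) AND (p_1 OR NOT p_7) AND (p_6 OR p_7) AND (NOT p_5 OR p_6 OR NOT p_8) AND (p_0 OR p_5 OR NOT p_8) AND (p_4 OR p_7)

Case p_5 = True:
  Clause (NOT p_5) is falsified — contradiction.
Case p_5 = False:
  (NOT p_3) forces p_3 = False.
  Clause (p_3 OR p_5) is falsified — contradiction.
Both cases fail, so the formula is unsatisfiable.

No satisfying assignment exists.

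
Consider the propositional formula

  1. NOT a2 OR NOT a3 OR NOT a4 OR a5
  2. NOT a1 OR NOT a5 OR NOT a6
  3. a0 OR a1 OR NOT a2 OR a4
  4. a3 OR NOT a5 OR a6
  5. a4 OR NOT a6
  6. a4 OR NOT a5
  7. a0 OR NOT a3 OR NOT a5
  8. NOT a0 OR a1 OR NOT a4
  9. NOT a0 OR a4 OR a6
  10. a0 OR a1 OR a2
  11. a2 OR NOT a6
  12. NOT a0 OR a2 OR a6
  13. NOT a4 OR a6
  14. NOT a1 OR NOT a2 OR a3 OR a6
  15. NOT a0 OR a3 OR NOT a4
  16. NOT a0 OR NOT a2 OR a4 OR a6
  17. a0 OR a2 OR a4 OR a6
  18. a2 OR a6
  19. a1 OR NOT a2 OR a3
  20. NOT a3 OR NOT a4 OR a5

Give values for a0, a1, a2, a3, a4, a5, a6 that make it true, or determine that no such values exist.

Set a0 = False.
Set a1 = True.
Try a2 = False:
  (a2 OR NOT a6) forces a6 = False.
  clause (a2 OR a6) is falsified — backtrack.
So a2 = True.
Set a3 = True.
  then (a0 OR NOT a3 OR NOT a5) forces a5 = False.
  then (NOT a3 OR NOT a4 OR a5) forces a4 = False.
  then (a4 OR NOT a6) forces a6 = False.
All clauses satisfied.

a0: False; a1: True; a2: True; a3: True; a4: False; a5: False; a6: False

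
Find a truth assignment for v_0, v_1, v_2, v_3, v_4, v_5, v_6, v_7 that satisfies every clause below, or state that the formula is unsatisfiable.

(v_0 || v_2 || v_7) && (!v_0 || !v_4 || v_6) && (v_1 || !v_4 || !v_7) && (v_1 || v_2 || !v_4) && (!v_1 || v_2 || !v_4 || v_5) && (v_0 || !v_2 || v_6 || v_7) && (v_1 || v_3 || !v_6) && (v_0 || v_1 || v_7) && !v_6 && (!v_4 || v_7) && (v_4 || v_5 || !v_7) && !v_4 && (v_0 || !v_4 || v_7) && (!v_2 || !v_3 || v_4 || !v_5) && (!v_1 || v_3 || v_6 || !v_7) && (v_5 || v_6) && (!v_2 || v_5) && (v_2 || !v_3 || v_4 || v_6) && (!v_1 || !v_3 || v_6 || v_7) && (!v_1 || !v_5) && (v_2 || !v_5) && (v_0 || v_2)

v_0 = True; v_1 = False; v_2 = True; v_3 = False; v_4 = False; v_5 = True; v_6 = False; v_7 = False

Unit clause (!v_6) forces v_6 = False.
Unit clause (!v_4) forces v_4 = False.
In (v_5 || v_6) only v_5 is left, so v_5 = True.
In (!v_1 || !v_5) only !v_1 is left, so v_1 = False.
In (v_2 || !v_5) only v_2 is left, so v_2 = True.
In (!v_2 || !v_3 || v_4 || !v_5) only !v_3 is left, so v_3 = False.
Set v_0 = True.
Set v_7 = False.
All clauses satisfied.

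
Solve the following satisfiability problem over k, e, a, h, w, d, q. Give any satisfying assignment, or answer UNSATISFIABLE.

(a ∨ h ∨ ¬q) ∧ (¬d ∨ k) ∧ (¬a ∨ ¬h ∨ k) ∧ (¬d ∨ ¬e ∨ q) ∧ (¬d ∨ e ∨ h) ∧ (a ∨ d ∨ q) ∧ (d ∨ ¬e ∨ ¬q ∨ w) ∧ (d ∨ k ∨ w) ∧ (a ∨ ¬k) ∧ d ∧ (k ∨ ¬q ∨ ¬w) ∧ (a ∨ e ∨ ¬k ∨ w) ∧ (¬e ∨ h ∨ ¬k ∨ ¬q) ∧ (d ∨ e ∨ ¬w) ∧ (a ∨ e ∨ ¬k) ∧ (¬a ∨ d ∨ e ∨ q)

k: True, e: True, a: True, h: True, w: False, d: True, q: True

Unit clause (d) forces d = True.
In (¬d ∨ k) only k is left, so k = True.
In (a ∨ ¬k) only a is left, so a = True.
Set e = True.
  then (¬d ∨ ¬e ∨ q) forces q = True.
  then (¬e ∨ h ∨ ¬k ∨ ¬q) forces h = True.
Set w = False.
All clauses satisfied.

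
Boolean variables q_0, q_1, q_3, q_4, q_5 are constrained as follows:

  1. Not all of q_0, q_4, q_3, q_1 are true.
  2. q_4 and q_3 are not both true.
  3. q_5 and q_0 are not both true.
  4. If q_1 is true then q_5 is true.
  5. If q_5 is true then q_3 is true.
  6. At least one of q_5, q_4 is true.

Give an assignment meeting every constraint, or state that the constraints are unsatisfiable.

q_0 = False; q_1 = True; q_3 = True; q_4 = False; q_5 = True

  (1) {q_0, q_4, q_3, q_1}: 2/4 true — not all ✓
  (2) q_4=F, q_3=T — not both ✓
  (3) q_5=T, q_0=F — not both ✓
  (4) q_1=T ⇒ q_5: T ✓
  (5) q_5=T ⇒ q_3: T ✓
  (6) {q_5, q_4}: 1 true — at least one ✓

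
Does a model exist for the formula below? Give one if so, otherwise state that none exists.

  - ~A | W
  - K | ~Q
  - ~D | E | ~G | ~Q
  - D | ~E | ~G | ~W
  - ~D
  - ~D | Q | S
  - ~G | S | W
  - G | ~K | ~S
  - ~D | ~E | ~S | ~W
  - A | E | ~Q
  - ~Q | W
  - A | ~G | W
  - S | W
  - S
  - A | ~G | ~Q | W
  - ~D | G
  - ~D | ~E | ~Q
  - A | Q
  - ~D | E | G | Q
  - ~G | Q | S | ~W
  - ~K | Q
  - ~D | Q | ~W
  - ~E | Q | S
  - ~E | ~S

Unit clause (~D) forces D = False.
Unit clause (S) forces S = True.
In (~E | ~S) only ~E is left, so E = False.
Set Q = False.
  then (A | Q) forces A = True.
  then (~K | Q) forces K = False.
  then (~A | W) forces W = True.
Set G = True.
All clauses satisfied.

Q=F; K=F; S=T; D=F; G=T; E=F; A=T; W=T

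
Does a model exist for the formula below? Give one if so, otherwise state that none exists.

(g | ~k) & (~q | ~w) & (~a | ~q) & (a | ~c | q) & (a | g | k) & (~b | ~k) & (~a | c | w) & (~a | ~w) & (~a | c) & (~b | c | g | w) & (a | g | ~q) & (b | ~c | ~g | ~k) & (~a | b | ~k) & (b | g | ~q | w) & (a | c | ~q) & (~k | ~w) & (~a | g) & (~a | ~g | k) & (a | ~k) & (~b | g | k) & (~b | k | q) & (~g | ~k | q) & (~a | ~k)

Set c = True.
Try k = True:
  (g | ~k) forces g = True.
  (~b | ~k) forces b = False.
  clause (b | ~c | ~g | ~k) is falsified — backtrack.
So k = False.
Set g = True.
  then (~a | ~g | k) forces a = False.
  then (a | ~c | q) forces q = True.
  then (~q | ~w) forces w = False.
Set b = False.
All clauses satisfied.

c = True, k = False, g = True, w = False, q = True, b = False, a = False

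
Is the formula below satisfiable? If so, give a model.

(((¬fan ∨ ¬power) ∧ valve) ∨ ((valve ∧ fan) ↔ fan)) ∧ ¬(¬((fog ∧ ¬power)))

fan=T, valve=T, power=F, fog=T

  ((¬fan ∨ ¬power) ∧ valve) ∨ ((valve ∧ fan) ↔ fan) = True
    (¬fan ∨ ¬power) ∧ valve = True
      ¬fan ∨ ¬power = True
        ¬fan = False
        ¬power = True
    (valve ∧ fan) ↔ fan = True
      valve ∧ fan = True
  ¬(¬((fog ∧ ¬power))) = True
    ¬((fog ∧ ¬power)) = False
      fog ∧ ¬power = True
        ¬power = True
Both conjuncts True, so the formula holds.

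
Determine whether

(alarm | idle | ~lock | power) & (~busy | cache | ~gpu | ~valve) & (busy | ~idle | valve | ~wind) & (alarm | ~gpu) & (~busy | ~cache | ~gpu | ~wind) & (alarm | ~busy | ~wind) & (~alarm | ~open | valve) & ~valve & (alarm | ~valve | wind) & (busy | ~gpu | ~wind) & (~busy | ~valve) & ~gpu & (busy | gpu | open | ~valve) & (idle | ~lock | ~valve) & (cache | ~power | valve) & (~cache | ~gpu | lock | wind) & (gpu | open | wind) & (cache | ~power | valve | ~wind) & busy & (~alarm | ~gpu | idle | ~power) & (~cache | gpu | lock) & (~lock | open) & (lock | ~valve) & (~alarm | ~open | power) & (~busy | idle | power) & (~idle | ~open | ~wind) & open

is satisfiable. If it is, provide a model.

cache = False, idle = True, gpu = False, busy = True, wind = False, lock = True, valve = False, alarm = False, open = True, power = False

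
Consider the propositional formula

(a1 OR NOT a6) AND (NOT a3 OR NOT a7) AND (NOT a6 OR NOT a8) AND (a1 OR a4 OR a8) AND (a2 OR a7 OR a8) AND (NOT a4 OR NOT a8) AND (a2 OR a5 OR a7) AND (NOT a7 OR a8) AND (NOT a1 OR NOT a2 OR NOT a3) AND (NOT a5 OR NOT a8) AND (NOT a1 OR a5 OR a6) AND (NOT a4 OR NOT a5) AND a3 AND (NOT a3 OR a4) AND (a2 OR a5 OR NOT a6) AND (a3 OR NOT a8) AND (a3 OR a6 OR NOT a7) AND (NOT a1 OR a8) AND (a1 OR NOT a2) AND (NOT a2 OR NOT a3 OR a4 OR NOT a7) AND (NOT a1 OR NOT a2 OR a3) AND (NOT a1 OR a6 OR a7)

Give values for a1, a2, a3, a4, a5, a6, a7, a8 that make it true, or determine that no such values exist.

Case a3 = True:
  (NOT a3 OR NOT a7) forces a7 = False.
  (NOT a3 OR a4) forces a4 = True.
  (NOT a4 OR NOT a8) forces a8 = False.
  (a2 OR a7 OR a8) forces a2 = True.
  (NOT a1 OR NOT a2 OR NOT a3) forces a1 = False.
  Clause (a1 OR NOT a2) is falsified — contradiction.
Case a3 = False:
  Clause (a3) is falsified — contradiction.
Both cases fail, so the formula is unsatisfiable.

No satisfying assignment exists.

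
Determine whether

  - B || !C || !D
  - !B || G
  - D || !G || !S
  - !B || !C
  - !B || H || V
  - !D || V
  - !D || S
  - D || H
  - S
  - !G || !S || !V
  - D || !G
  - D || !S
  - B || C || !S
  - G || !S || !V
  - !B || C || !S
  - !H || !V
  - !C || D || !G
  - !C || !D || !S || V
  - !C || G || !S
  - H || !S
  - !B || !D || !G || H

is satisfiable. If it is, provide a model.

Case S = True:
  (D || !S) forces D = True.
  (!D || V) forces V = True.
  (!G || !S || !V) forces G = False.
  Clause (G || !S || !V) is falsified — contradiction.
Case S = False:
  Clause (S) is falsified — contradiction.
Both cases fail, so the formula is unsatisfiable.

The formula is unsatisfiable.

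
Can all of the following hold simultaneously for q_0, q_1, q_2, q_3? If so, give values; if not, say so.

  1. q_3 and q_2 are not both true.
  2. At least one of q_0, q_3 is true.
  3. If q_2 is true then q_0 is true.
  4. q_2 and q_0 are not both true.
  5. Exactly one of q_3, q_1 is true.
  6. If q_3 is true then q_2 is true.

q_0 = True; q_1 = True; q_2 = False; q_3 = False

  (1) q_3=F, q_2=F — not both ✓
  (2) {q_0, q_3}: 1 true — at least one ✓
  (3) q_2=F ⇒ q_0: vacuous ✓
  (4) q_2=F, q_0=T — not both ✓
  (5) {q_3, q_1}: 1 true — exactly one ✓
  (6) q_3=F ⇒ q_2: vacuous ✓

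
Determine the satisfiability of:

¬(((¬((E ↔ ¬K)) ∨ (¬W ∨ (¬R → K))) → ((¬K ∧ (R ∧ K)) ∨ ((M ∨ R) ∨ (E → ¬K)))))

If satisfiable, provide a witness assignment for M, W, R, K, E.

M=F, W=F, R=F, K=T, E=T

  ¬(((¬((E ↔ ¬K)) ∨ (¬W ∨ (¬R → K))) → ((¬K ∧ (R ∧ K)) ∨ ((M ∨ R) ∨ (E → ¬K))))) = True
    (¬((E ↔ ¬K)) ∨ (¬W ∨ (¬R → K))) → ((¬K ∧ (R ∧ K)) ∨ ((M ∨ R) ∨ (E → ¬K))) = False
      ¬((E ↔ ¬K)) ∨ (¬W ∨ (¬R → K)) = True
        ¬((E ↔ ¬K)) = True
          E ↔ ¬K = False
            ¬K = False
        ¬W ∨ (¬R → K) = True
          ¬W = True
          ¬R → K = True
            ¬R = True
      (¬K ∧ (R ∧ K)) ∨ ((M ∨ R) ∨ (E → ¬K)) = False
        ¬K ∧ (R ∧ K) = False
          ¬K = False
          R ∧ K = False
        (M ∨ R) ∨ (E → ¬K) = False
          M ∨ R = False
          E → ¬K = False
            ¬K = False
The formula evaluates to True.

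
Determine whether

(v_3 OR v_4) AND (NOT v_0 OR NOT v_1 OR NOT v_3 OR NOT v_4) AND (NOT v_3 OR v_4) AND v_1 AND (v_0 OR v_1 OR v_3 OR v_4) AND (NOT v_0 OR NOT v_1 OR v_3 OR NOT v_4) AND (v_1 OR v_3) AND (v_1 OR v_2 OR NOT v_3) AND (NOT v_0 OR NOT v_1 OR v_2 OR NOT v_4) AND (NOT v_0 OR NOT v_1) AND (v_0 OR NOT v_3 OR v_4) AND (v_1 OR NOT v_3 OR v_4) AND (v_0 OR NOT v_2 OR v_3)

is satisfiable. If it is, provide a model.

v_0 = False, v_1 = True, v_2 = False, v_3 = True, v_4 = True

Unit clause (v_1) forces v_1 = True.
In (NOT v_0 OR NOT v_1) only NOT v_0 is left, so v_0 = False.
Set v_2 = False.
Set v_3 = True.
  then (NOT v_3 OR v_4) forces v_4 = True.
All clauses satisfied.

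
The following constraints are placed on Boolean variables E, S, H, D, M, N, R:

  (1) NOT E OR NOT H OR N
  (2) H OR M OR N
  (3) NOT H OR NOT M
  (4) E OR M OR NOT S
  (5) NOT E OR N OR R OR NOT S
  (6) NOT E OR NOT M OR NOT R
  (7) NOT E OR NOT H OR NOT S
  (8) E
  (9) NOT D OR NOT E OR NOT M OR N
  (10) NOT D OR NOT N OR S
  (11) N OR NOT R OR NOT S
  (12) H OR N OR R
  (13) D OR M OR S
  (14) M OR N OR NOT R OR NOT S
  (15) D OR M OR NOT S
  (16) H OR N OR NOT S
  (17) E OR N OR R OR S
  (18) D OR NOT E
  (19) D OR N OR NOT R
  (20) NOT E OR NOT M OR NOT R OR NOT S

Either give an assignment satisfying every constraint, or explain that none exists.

E=T; S=T; H=F; D=T; M=F; N=T; R=F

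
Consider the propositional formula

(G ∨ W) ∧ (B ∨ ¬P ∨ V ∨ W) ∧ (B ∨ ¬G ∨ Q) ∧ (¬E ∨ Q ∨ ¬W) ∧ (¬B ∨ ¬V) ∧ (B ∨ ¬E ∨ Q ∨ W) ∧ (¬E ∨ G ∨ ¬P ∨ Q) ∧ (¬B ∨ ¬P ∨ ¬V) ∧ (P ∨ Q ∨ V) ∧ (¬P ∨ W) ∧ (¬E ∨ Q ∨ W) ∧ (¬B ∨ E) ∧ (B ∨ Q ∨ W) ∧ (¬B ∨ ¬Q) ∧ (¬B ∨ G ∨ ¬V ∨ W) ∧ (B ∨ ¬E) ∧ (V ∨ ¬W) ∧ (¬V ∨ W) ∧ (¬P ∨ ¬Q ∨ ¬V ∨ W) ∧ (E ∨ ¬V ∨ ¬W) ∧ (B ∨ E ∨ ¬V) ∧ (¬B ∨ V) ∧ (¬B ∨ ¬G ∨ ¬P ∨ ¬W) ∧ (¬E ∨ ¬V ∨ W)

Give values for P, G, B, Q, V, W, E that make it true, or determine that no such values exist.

P = False; G = True; B = False; Q = True; V = False; W = False; E = False

Set P = False.
Try G = False:
  (G ∨ W) forces W = True.
  (V ∨ ¬W) forces V = True.
  (¬B ∨ ¬V) forces B = False.
  (B ∨ ¬E) forces E = False.
  clause (E ∨ ¬V ∨ ¬W) is falsified — backtrack.
So G = True.
Try B = True:
  (¬B ∨ ¬V) forces V = False.
  clause (¬B ∨ V) is falsified — backtrack.
So B = False.
  then (B ∨ ¬G ∨ Q) forces Q = True.
  then (B ∨ ¬E) forces E = False.
  then (B ∨ E ∨ ¬V) forces V = False.
  then (V ∨ ¬W) forces W = False.
All clauses satisfied.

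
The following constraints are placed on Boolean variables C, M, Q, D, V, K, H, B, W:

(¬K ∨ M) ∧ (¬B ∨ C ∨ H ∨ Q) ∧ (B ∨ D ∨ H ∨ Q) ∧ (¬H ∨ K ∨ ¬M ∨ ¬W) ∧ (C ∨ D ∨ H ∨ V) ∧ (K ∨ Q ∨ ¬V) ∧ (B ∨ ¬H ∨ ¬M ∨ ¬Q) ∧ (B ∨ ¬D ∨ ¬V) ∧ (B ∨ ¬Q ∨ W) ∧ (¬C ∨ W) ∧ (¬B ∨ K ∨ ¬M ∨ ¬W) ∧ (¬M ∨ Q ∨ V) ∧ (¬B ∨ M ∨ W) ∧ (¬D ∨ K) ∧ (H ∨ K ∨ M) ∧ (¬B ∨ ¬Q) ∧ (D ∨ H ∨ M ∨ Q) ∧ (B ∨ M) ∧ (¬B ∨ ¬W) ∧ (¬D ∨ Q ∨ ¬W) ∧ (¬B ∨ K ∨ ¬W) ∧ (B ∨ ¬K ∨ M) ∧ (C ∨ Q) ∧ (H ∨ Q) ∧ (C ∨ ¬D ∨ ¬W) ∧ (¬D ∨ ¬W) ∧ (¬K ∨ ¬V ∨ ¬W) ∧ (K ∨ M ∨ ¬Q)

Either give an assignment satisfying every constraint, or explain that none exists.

C=F, M=T, Q=T, D=F, V=T, K=F, H=F, B=F, W=T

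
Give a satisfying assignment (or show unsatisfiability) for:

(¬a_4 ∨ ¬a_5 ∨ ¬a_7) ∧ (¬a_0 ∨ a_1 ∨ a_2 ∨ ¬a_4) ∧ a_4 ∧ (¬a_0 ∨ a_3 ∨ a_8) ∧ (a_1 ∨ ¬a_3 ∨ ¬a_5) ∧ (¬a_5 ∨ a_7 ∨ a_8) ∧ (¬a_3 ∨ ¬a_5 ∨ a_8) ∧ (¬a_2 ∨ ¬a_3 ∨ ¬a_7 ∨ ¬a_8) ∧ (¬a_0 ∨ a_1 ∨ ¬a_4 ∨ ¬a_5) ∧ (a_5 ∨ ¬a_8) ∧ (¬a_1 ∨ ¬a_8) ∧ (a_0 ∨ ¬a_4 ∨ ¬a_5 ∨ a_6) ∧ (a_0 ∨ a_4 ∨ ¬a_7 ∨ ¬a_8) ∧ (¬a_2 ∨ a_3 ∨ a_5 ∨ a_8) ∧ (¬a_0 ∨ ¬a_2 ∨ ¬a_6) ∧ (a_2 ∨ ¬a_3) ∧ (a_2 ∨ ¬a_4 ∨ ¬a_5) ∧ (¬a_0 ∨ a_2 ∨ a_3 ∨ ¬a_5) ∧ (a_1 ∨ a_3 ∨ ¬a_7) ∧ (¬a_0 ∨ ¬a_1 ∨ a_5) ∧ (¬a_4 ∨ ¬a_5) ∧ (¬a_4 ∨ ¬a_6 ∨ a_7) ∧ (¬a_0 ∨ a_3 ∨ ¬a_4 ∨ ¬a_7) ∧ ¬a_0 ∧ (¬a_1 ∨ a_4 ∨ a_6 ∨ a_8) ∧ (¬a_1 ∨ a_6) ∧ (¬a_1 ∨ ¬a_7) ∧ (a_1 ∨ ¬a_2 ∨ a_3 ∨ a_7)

a_0 = False; a_1 = False; a_2 = False; a_3 = False; a_4 = True; a_5 = False; a_6 = False; a_7 = False; a_8 = False

Unit clause (a_4) forces a_4 = True.
In (¬a_4 ∨ ¬a_5) only ¬a_5 is left, so a_5 = False.
Unit clause (¬a_0) forces a_0 = False.
In (a_5 ∨ ¬a_8) only ¬a_8 is left, so a_8 = False.
Set a_1 = False.
Set a_2 = False.
  then (a_2 ∨ ¬a_3) forces a_3 = False.
  then (a_1 ∨ a_3 ∨ ¬a_7) forces a_7 = False.
  then (¬a_4 ∨ ¬a_6 ∨ a_7) forces a_6 = False.
All clauses satisfied.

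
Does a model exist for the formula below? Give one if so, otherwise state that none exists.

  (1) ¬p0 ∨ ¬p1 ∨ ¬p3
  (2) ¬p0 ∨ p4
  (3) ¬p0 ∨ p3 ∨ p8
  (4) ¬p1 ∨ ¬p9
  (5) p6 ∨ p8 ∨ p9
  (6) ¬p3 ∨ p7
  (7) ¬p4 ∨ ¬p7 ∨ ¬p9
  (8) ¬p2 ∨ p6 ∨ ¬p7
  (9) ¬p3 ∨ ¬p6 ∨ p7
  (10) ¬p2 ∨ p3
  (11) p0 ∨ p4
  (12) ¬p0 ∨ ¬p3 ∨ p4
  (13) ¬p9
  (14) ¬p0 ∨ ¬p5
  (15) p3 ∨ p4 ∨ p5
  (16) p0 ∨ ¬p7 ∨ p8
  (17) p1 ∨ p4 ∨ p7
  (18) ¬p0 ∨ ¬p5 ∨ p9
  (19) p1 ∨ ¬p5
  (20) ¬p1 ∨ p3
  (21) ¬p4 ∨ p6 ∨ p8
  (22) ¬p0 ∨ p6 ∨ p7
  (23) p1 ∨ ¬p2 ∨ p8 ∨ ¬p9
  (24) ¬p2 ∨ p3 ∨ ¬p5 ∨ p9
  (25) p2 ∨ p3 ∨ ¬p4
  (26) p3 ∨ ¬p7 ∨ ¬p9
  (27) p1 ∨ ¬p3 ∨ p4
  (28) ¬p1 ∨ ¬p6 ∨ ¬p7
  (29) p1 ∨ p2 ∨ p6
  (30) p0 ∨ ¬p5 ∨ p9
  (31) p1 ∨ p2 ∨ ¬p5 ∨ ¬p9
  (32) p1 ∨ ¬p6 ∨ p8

Unit clause (¬p9) forces p9 = False.
Set p0 = False.
  then (p0 ∨ p4) forces p4 = True.
  then (p0 ∨ ¬p5 ∨ p9) forces p5 = False.
Set p1 = True.
  then (¬p1 ∨ p3) forces p3 = True.
  then (¬p3 ∨ p7) forces p7 = True.
  then (p0 ∨ ¬p7 ∨ p8) forces p8 = True.
  then (¬p1 ∨ ¬p6 ∨ ¬p7) forces p6 = False.
  then (¬p2 ∨ p6 ∨ ¬p7) forces p2 = False.
All clauses satisfied.

p0 = False, p1 = True, p2 = False, p3 = True, p4 = True, p5 = False, p6 = False, p7 = True, p8 = True, p9 = False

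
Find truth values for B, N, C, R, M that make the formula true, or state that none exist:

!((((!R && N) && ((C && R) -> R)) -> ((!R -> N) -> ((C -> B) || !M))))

B: False, N: True, C: True, R: False, M: True

  !((((!R && N) && ((C && R) -> R)) -> ((!R -> N) -> ((C -> B) || !M)))) = True
    ((!R && N) && ((C && R) -> R)) -> ((!R -> N) -> ((C -> B) || !M)) = False
      (!R && N) && ((C && R) -> R) = True
        !R && N = True
          !R = True
        (C && R) -> R = True
          C && R = False
      (!R -> N) -> ((C -> B) || !M) = False
        !R -> N = True
          !R = True
        (C -> B) || !M = False
          C -> B = False
          !M = False
The formula evaluates to True.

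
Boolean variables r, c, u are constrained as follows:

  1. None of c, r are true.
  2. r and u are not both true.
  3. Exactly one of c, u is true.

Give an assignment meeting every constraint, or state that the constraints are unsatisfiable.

r: False, c: False, u: True

  (1) {c, r}: 0 true — none ✓
  (2) r=F, u=T — not both ✓
  (3) {c, u}: 1 true — exactly one ✓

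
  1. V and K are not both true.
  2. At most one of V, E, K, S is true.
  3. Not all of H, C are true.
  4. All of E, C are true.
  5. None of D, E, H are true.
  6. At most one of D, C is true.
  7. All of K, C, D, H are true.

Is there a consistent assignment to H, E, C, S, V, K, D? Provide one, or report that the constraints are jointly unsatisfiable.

Unsatisfiable

Case H = True:
  Constraint (5) is violated (H=T) — contradiction.
Case H = False:
  Constraint (7) is violated (H=F) — contradiction.
Both cases fail — unsatisfiable.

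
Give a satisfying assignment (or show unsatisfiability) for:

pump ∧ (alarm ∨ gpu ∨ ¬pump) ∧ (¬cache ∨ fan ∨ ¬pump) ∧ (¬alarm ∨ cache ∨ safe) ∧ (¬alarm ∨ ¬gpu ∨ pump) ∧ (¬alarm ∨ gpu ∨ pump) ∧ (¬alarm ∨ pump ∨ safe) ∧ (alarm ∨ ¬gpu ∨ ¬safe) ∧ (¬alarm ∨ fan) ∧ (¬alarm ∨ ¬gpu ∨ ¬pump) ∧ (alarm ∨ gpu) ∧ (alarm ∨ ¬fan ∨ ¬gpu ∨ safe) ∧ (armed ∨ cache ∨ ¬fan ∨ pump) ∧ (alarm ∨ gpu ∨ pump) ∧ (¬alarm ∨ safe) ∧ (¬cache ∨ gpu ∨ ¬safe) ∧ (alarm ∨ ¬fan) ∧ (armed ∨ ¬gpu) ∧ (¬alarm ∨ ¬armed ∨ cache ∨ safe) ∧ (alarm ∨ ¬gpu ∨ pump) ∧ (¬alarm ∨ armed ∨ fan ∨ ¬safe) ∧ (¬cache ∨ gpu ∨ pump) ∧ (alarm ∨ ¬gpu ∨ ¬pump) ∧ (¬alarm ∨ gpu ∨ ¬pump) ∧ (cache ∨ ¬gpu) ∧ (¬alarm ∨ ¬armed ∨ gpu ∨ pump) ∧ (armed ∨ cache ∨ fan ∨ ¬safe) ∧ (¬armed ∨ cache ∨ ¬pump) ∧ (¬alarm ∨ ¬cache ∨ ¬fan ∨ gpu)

Case gpu = True:
  (pump) forces pump = True.
  (¬alarm ∨ ¬gpu ∨ ¬pump) forces alarm = False.
  Clause (alarm ∨ ¬gpu ∨ ¬pump) is falsified — contradiction.
Case gpu = False:
  (pump) forces pump = True.
  (alarm ∨ gpu ∨ ¬pump) forces alarm = True.
  Clause (¬alarm ∨ gpu ∨ ¬pump) is falsified — contradiction.
Both cases fail, so the formula is unsatisfiable.

Unsatisfiable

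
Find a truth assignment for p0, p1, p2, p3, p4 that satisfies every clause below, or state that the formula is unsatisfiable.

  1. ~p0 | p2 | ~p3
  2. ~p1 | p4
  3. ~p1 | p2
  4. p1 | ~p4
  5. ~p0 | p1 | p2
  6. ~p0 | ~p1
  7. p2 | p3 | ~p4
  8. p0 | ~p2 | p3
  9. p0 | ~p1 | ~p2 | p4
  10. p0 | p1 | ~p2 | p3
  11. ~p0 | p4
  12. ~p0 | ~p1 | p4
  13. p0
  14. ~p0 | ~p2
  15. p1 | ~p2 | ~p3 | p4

Case p0 = True:
  (~p0 | ~p1) forces p1 = False.
  (p1 | ~p4) forces p4 = False.
  Clause (~p0 | p4) is falsified — contradiction.
Case p0 = False:
  Clause (p0) is falsified — contradiction.
Both cases fail, so the formula is unsatisfiable.

No satisfying assignment exists.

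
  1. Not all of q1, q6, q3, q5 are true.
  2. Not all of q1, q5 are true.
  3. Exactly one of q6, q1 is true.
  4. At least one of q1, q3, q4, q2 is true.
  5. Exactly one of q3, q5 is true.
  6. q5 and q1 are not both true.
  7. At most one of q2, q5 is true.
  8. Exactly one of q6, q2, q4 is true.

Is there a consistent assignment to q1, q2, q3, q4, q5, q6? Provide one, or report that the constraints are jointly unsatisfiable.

q1=T, q2=F, q3=T, q4=T, q5=F, q6=F

  (1) {q1, q6, q3, q5}: 2/4 true — not all ✓
  (2) {q1, q5}: 1/2 true — not all ✓
  (3) {q6, q1}: 1 true — exactly one ✓
  (4) {q1, q3, q4, q2}: 3 true — at least one ✓
  (5) {q3, q5}: 1 true — exactly one ✓
  (6) q5=F, q1=T — not both ✓
  (7) {q2, q5}: 0 true — at most one ✓
  (8) {q6, q2, q4}: 1 true — exactly one ✓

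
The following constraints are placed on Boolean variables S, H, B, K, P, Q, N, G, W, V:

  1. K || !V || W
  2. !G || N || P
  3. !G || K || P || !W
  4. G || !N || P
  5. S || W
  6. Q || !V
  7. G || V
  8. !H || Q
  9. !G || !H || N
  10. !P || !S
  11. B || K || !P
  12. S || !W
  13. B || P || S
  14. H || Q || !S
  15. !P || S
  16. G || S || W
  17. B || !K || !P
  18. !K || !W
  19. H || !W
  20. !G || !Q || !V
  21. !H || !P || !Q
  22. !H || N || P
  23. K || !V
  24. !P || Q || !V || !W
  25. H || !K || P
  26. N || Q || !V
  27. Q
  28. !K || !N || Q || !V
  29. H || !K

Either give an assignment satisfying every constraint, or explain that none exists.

Unit clause (Q) forces Q = True.
Set S = True.
  then (!P || !S) forces P = False.
Set H = True.
  then (!H || N || P) forces N = True.
  then (G || !N || P) forces G = True.
  then (!G || !Q || !V) forces V = False.
Set B = False.
Set K = True.
  then (!K || !W) forces W = False.
All clauses satisfied.

S = True; H = True; B = False; K = True; P = False; Q = True; N = True; G = True; W = False; V = False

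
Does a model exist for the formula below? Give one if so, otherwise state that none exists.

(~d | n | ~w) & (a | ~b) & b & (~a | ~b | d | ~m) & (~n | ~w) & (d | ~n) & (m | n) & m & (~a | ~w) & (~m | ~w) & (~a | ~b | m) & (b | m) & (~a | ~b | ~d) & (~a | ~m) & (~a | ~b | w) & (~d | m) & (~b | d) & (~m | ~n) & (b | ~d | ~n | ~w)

Case m = True:
  (b) forces b = True.
  (a | ~b) forces a = True.
  Clause (~a | ~m) is falsified — contradiction.
Case m = False:
  Clause (m) is falsified — contradiction.
Both cases fail, so the formula is unsatisfiable.

Unsatisfiable — no assignment works.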